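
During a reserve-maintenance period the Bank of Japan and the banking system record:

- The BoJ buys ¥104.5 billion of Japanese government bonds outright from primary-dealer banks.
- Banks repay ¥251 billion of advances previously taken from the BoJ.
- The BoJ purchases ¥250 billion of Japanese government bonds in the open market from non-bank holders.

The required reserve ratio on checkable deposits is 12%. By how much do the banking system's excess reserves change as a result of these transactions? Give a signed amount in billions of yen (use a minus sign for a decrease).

+¥73.5 billion

OMO purchase (from banks) ¥104.5 billion: reserves +¥104.5B, deposits 0.
Discount-window repayment ¥251 billion: reserves −¥251B, deposits 0.
Asset purchase (from non-banks) ¥250 billion: reserves +¥250B, deposits +¥250B.
Totals: Δreserves = +¥103.5B, Δdeposits = +¥250B.
Δrequired reserves = 12% × +¥250B = +¥30B.
Δexcess reserves = Δreserves − Δrequired = +¥103.5B − (+¥30B) = +¥73.5 billion.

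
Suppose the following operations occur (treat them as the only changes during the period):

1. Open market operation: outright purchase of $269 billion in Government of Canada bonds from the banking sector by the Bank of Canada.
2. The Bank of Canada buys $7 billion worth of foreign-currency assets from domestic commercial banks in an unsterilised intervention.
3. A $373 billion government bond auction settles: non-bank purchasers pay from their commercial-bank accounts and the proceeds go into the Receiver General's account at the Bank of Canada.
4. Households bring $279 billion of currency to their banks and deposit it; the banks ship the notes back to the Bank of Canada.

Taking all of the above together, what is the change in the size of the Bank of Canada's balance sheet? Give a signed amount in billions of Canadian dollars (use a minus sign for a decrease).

+$276 billion

OMO purchase (from banks) $269 billion: a Bank of Canada asset is acquired → +$269B.
FX purchase $7 billion: a Bank of Canada asset is acquired → +$7B.
Government account inflow $373 billion: only the composition of liabilities changes → 0.
Currency deposit $279 billion: only the composition of liabilities changes → 0.
Net: 269 + 7 + 0 + 0 = +$276 billion.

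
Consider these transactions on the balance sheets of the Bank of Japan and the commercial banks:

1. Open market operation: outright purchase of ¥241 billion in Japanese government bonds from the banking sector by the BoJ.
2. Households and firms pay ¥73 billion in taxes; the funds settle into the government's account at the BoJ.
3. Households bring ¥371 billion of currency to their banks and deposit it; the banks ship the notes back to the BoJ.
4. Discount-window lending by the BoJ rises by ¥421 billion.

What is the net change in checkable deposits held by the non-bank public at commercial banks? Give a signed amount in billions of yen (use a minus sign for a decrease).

BoJ balance sheet:
  Assets:      Securities +¥241B, Loans to banks +¥421B
  Liabilities: Bank reserves +¥960B, Currency in circulation −¥371B, Government deposits +¥73B
Commercial banking system:
  Assets:      Reserves at CB +¥960B, Securities −¥241B
  Liabilities: Checkable deposits +¥298B, Borrowings from CB +¥421B
So the change in checkable deposits held by the non-bank public at commercial banks is +¥298 billion.

+¥298 billion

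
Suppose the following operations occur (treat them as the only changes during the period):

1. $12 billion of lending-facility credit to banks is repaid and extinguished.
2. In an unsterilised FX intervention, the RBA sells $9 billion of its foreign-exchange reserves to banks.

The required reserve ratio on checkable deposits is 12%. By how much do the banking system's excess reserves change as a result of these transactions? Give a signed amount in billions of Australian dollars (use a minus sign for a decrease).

Discount-window repayment $12 billion: reserves −$12B, deposits 0.
FX sale $9 billion: reserves −$9B, deposits 0.
Totals: Δreserves = −$21B, Δdeposits = 0.
Δrequired reserves = 12% × 0 = 0.
Δexcess reserves = Δreserves − Δrequired = −$21B − (0) = -$21 billion.

-$21 billion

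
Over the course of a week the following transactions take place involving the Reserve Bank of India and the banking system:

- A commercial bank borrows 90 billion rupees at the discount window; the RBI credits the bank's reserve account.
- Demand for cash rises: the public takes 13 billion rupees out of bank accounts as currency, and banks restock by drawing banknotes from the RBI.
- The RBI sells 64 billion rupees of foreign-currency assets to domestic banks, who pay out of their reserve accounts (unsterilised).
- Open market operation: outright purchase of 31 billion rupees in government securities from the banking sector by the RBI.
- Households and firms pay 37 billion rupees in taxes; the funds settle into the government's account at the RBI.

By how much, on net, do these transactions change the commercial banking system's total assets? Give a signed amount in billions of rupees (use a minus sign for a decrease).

RBI balance sheet:
  Assets:      Securities +31B, Loans to banks +90B, Foreign assets −64B
  Liabilities: Bank reserves +7B, Currency in circulation +13B, Government deposits +37B
Commercial banking system:
  Assets:      Reserves at CB +7B, Securities −31B, Foreign assets +64B
  Liabilities: Checkable deposits −50B, Borrowings from CB +90B
Change in total bank assets = +40 billion.

+40 billion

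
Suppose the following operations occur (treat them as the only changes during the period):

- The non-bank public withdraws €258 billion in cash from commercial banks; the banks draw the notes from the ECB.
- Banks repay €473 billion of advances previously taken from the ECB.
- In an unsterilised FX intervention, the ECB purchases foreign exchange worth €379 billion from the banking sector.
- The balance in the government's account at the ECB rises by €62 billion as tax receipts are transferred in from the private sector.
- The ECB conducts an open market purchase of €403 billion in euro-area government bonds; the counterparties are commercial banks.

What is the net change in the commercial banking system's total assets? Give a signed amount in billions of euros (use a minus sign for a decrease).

-€793 billion

ECB balance sheet:
  Assets:      Securities +€403B, Loans to banks −€473B, Foreign assets +€379B
  Liabilities: Bank reserves −€11B, Currency in circulation +€258B, Government deposits +€62B
Commercial banking system:
  Assets:      Reserves at CB −€11B, Securities −€403B, Foreign assets −€379B
  Liabilities: Checkable deposits −€320B, Borrowings from CB −€473B
Change in total bank assets = -€793 billion.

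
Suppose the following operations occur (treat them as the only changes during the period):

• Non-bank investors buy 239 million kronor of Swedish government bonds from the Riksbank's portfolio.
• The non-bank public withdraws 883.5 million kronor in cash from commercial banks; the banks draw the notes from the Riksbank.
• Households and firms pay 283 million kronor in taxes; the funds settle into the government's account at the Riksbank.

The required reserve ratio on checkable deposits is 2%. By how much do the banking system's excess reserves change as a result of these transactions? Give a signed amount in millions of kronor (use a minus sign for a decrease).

-1377.39 million

Asset sale (to non-banks) 239 million kronor: reserves −239M, deposits −239M.
Currency withdrawal 883.5 million kronor: reserves −883.5M, deposits −883.5M.
Government account inflow 283 million kronor: reserves −283M, deposits −283M.
Totals: Δreserves = −1405.5M, Δdeposits = −1405.5M.
Δrequired reserves = 2% × −1405.5M = −28.11M.
Δexcess reserves = Δreserves − Δrequired = −1405.5M − (−28.11M) = -1377.39 million.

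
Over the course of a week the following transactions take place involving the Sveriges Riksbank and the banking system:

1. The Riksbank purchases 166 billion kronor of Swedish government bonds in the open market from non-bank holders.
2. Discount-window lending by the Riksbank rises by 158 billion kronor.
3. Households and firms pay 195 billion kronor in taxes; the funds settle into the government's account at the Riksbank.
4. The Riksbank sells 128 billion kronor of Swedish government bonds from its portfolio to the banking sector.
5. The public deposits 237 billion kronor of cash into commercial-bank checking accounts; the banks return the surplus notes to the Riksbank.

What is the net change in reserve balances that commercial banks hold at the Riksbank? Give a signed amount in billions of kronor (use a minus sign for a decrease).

+238 billion

Asset purchase (from non-banks) 166 billion kronor: the Riksbank pays by crediting reserve accounts → +166B.
Discount-window loan 158 billion kronor: the loan is credited to the bank's reserve account → +158B.
Government account inflow 195 billion kronor: funds move from bank reserves into the government account → −195B.
OMO sale (to banks) 128 billion kronor: the buying banks pay out of their reserve balances → −128B.
Currency deposit 237 billion kronor: returned notes are swapped for reserve credit → +237B.
Net: 166 + 158 − 195 − 128 + 237 = +238 billion.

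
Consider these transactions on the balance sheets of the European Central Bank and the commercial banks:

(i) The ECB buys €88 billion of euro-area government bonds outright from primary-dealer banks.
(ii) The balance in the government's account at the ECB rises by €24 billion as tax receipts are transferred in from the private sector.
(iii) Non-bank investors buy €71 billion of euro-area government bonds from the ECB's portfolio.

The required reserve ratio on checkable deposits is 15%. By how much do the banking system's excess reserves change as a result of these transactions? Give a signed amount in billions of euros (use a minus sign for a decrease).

OMO purchase (from banks) €88 billion: reserves +€88B, deposits 0.
Government account inflow €24 billion: reserves −€24B, deposits −€24B.
Asset sale (to non-banks) €71 billion: reserves −€71B, deposits −€71B.
Totals: Δreserves = −€7B, Δdeposits = −€95B.
Δrequired reserves = 15% × −€95B = −€14.25B.
Δexcess reserves = Δreserves − Δrequired = −€7B − (−€14.25B) = +€7.25 billion.

+€7.25 billion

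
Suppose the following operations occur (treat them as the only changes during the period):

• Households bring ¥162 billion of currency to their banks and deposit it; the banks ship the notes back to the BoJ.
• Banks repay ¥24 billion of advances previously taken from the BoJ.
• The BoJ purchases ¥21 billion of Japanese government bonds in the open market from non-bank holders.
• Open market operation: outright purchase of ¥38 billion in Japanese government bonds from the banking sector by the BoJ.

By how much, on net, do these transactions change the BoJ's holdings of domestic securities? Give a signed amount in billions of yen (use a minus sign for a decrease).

+¥59 billion

BoJ balance sheet:
  Assets:      Securities +¥59B, Loans to banks −¥24B
  Liabilities: Bank reserves +¥197B, Currency in circulation −¥162B
So the change in the BoJ's holdings of domestic securities is +¥59 billion.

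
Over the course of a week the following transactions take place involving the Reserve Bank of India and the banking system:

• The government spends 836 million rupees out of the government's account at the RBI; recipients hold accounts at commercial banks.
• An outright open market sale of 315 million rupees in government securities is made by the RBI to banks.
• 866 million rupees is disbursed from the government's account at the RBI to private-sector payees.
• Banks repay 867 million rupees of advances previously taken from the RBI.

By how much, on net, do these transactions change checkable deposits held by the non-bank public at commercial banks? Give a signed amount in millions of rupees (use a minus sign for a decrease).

+1702 million

RBI balance sheet:
  Assets:      Securities −315M, Loans to banks −867M
  Liabilities: Bank reserves +520M, Government deposits −1702M
Commercial banking system:
  Assets:      Reserves at CB +520M, Securities +315M
  Liabilities: Checkable deposits +1702M, Borrowings from CB −867M
So the change in checkable deposits held by the non-bank public at commercial banks is +1702 million.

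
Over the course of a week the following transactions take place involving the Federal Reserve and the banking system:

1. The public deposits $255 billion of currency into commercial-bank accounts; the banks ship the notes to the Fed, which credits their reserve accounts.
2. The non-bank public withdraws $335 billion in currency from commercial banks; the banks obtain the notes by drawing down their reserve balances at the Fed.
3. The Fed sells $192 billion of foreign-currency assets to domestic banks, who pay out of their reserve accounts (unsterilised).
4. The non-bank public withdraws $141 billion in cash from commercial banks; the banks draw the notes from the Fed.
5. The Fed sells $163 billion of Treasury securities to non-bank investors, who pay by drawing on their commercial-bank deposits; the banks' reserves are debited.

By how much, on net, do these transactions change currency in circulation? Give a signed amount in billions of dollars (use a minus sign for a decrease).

+$221 billion

Fed balance sheet:
  Assets:      Securities −$163B, Foreign assets −$192B
  Liabilities: Bank reserves −$576B, Currency in circulation +$221B
So the change in currency in circulation is +$221 billion.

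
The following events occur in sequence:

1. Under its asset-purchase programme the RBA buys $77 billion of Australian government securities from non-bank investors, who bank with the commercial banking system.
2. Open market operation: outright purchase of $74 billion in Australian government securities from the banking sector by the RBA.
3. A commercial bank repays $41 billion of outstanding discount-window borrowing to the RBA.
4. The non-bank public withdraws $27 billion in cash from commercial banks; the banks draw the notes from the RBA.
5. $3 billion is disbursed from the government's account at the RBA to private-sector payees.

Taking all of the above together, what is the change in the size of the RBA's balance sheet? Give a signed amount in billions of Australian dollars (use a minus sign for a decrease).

+$110 billion

Asset purchase (from non-banks) $77 billion: an RBA asset is acquired → +$77B.
OMO purchase (from banks) $74 billion: an RBA asset is acquired → +$74B.
Discount-window repayment $41 billion: an RBA asset is shed → −$41B.
Currency withdrawal $27 billion: only the composition of liabilities changes → 0.
Government spending $3 billion: only the composition of liabilities changes → 0.
Net: 77 + 74 − 41 + 0 + 0 = +$110 billion.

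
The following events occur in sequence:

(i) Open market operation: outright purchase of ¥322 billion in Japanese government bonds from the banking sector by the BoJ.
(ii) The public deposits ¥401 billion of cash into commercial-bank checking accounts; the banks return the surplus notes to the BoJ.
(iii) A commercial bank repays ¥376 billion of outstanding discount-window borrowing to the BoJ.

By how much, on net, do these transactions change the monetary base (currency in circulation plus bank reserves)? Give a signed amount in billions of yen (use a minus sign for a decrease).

-¥54 billion

OMO purchase (from banks) ¥322 billion: BoJ balance sheet expands → +¥322B.
Currency deposit ¥401 billion: just a shift between currency and reserves — both are base money → 0.
Discount-window repayment ¥376 billion: BoJ balance sheet contracts → −¥376B.
Net: 322 + 0 − 376 = -¥54 billion.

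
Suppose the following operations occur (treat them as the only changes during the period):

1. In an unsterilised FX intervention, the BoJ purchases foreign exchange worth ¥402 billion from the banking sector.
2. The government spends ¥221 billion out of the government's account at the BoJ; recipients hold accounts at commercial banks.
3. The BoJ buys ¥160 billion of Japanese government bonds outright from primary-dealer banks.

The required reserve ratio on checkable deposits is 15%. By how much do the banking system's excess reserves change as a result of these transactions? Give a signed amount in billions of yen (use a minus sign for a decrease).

FX purchase ¥402 billion: reserves +¥402B, deposits 0.
Government spending ¥221 billion: reserves +¥221B, deposits +¥221B.
OMO purchase (from banks) ¥160 billion: reserves +¥160B, deposits 0.
Totals: Δreserves = +¥783B, Δdeposits = +¥221B.
Δrequired reserves = 15% × +¥221B = +¥33.15B.
Δexcess reserves = Δreserves − Δrequired = +¥783B − (+¥33.15B) = +¥749.85 billion.

+¥749.85 billion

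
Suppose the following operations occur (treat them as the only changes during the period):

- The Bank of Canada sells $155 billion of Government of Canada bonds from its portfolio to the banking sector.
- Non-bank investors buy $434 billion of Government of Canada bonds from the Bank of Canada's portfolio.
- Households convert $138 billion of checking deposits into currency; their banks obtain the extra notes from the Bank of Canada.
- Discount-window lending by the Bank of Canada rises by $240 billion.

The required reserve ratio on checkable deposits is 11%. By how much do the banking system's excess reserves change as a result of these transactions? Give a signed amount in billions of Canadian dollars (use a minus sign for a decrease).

OMO sale (to banks) $155 billion: reserves −$155B, deposits 0.
Asset sale (to non-banks) $434 billion: reserves −$434B, deposits −$434B.
Currency withdrawal $138 billion: reserves −$138B, deposits −$138B.
Discount-window loan $240 billion: reserves +$240B, deposits 0.
Totals: Δreserves = −$487B, Δdeposits = −$572B.
Δrequired reserves = 11% × −$572B = −$62.92B.
Δexcess reserves = Δreserves − Δrequired = −$487B − (−$62.92B) = -$424.08 billion.

-$424.08 billion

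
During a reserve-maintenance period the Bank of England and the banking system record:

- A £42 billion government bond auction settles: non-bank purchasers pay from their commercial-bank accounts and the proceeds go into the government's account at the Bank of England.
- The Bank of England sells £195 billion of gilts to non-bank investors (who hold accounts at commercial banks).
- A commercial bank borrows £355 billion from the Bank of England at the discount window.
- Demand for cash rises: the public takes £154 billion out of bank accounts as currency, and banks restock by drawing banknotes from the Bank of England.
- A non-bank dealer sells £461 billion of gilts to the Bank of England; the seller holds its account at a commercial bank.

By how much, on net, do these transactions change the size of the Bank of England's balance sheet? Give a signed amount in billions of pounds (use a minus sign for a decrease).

Bank of England balance sheet:
  Assets:      Securities +£266B, Loans to banks +£355B
  Liabilities: Bank reserves +£425B, Currency in circulation +£154B, Government deposits +£42B
Change in total Bank of England assets = +£621 billion.

+£621 billion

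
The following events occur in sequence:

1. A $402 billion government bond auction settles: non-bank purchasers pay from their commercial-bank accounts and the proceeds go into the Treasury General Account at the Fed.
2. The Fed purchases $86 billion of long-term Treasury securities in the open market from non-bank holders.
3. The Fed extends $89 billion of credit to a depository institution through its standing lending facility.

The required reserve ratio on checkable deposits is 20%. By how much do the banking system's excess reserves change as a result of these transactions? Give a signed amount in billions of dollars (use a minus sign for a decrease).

Government account inflow $402 billion: reserves −$402B, deposits −$402B.
Asset purchase (from non-banks) $86 billion: reserves +$86B, deposits +$86B.
Discount-window loan $89 billion: reserves +$89B, deposits 0.
Totals: Δreserves = −$227B, Δdeposits = −$316B.
Δrequired reserves = 20% × −$316B = −$63.2B.
Δexcess reserves = Δreserves − Δrequired = −$227B − (−$63.2B) = -$163.8 billion.

-$163.8 billion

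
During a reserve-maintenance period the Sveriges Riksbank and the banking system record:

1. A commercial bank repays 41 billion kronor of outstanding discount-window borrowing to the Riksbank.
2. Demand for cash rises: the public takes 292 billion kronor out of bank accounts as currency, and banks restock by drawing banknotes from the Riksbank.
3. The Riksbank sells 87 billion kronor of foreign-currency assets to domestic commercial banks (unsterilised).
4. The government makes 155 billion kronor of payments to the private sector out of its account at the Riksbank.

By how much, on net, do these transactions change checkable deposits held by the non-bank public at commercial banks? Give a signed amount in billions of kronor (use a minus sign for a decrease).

-137 billion

Riksbank balance sheet:
  Assets:      Loans to banks −41B, Foreign assets −87B
  Liabilities: Bank reserves −265B, Currency in circulation +292B, Government deposits −155B
Commercial banking system:
  Assets:      Reserves at CB −265B, Foreign assets +87B
  Liabilities: Checkable deposits −137B, Borrowings from CB −41B
So the change in checkable deposits held by the non-bank public at commercial banks is -137 billion.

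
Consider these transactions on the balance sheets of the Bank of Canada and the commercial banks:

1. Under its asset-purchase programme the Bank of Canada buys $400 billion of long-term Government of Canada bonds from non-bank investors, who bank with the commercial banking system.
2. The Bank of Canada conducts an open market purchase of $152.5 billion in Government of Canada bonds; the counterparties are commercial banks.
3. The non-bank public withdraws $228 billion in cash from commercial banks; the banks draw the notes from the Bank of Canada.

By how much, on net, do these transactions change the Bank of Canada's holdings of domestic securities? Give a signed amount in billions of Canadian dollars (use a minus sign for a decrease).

+$552.5 billion

Bank of Canada balance sheet:
  Assets:      Securities +$552.5B
  Liabilities: Bank reserves +$324.5B, Currency in circulation +$228B
Commercial banking system:
  Assets:      Reserves at CB +$324.5B, Securities −$152.5B
  Liabilities: Checkable deposits +$172B
So the change in the Bank of Canada's holdings of domestic securities is +$552.5 billion.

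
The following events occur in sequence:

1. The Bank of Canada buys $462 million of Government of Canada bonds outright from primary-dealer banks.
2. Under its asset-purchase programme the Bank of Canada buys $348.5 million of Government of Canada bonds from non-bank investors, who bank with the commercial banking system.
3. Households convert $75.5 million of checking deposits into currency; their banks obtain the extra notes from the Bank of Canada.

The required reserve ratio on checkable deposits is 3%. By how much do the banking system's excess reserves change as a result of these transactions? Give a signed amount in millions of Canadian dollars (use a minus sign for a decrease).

+$726.81 million

OMO purchase (from banks) $462 million: reserves +$462M, deposits 0.
Asset purchase (from non-banks) $348.5 million: reserves +$348.5M, deposits +$348.5M.
Currency withdrawal $75.5 million: reserves −$75.5M, deposits −$75.5M.
Totals: Δreserves = +$735M, Δdeposits = +$273M.
Δrequired reserves = 3% × +$273M = +$8.19M.
Δexcess reserves = Δreserves − Δrequired = +$735M − (+$8.19M) = +$726.81 million.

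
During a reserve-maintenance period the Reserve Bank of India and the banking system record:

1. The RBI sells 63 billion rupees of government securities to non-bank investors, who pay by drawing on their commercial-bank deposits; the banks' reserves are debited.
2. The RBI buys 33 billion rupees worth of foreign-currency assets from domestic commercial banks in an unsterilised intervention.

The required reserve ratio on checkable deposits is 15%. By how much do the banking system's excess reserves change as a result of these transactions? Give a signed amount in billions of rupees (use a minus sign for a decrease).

Asset sale (to non-banks) 63 billion rupees: reserves −63B, deposits −63B.
FX purchase 33 billion rupees: reserves +33B, deposits 0.
Totals: Δreserves = −30B, Δdeposits = −63B.
Δrequired reserves = 15% × −63B = −9.45B.
Δexcess reserves = Δreserves − Δrequired = −30B − (−9.45B) = -20.55 billion.

-20.55 billion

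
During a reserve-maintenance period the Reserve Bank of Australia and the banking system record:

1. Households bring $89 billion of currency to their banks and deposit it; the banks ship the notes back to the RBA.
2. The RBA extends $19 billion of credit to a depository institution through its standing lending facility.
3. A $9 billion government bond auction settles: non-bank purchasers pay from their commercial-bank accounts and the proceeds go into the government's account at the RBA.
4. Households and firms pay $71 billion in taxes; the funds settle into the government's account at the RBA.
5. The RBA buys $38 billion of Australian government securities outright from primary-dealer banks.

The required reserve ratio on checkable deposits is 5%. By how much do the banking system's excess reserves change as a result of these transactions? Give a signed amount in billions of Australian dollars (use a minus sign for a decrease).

+$65.55 billion

Currency deposit $89 billion: reserves +$89B, deposits +$89B.
Discount-window loan $19 billion: reserves +$19B, deposits 0.
Government account inflow $9 billion: reserves −$9B, deposits −$9B.
Government account inflow $71 billion: reserves −$71B, deposits −$71B.
OMO purchase (from banks) $38 billion: reserves +$38B, deposits 0.
Totals: Δreserves = +$66B, Δdeposits = +$9B.
Δrequired reserves = 5% × +$9B = +$0.45B.
Δexcess reserves = Δreserves − Δrequired = +$66B − (+$0.45B) = +$65.55 billion.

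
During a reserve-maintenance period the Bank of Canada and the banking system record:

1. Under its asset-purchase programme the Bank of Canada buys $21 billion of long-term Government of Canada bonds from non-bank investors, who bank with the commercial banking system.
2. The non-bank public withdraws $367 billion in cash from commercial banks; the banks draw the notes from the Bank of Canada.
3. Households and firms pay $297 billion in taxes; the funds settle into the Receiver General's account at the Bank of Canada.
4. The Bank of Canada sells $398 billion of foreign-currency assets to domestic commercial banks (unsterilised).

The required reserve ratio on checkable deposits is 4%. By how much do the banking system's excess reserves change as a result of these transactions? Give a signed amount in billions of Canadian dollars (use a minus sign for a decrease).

-$1015.28 billion

Asset purchase (from non-banks) $21 billion: reserves +$21B, deposits +$21B.
Currency withdrawal $367 billion: reserves −$367B, deposits −$367B.
Government account inflow $297 billion: reserves −$297B, deposits −$297B.
FX sale $398 billion: reserves −$398B, deposits 0.
Totals: Δreserves = −$1041B, Δdeposits = −$643B.
Δrequired reserves = 4% × −$643B = −$25.72B.
Δexcess reserves = Δreserves − Δrequired = −$1041B − (−$25.72B) = -$1015.28 billion.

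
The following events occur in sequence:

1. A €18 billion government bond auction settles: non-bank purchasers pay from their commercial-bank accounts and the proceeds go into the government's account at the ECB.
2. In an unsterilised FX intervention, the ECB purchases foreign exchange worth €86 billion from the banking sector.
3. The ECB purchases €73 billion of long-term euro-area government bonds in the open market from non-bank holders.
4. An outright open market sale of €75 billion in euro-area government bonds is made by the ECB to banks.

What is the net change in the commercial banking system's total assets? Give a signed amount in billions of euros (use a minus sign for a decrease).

+€55 billion

Government account inflow €18 billion: bank balance sheets shrink → −€18B.
FX purchase €86 billion: just an asset swap on bank balance sheets → 0.
Asset purchase (from non-banks) €73 billion: bank balance sheets expand → +€73B.
OMO sale (to banks) €75 billion: just an asset swap on bank balance sheets → 0.
Net: −18 + 0 + 73 + 0 = +€55 billion.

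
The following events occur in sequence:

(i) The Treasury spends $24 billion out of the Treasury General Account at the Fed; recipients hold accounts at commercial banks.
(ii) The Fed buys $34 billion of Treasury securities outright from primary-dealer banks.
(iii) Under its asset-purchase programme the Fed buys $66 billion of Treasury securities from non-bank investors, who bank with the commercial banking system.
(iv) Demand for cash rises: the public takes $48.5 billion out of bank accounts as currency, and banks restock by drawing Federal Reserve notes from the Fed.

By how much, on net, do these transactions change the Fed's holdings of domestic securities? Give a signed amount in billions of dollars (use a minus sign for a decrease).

Fed balance sheet:
  Assets:      Securities +$100B
  Liabilities: Bank reserves +$75.5B, Currency in circulation +$48.5B, Government deposits −$24B
Commercial banking system:
  Assets:      Reserves at CB +$75.5B, Securities −$34B
  Liabilities: Checkable deposits +$41.5B
So the change in the Fed's holdings of domestic securities is +$100 billion.

+$100 billion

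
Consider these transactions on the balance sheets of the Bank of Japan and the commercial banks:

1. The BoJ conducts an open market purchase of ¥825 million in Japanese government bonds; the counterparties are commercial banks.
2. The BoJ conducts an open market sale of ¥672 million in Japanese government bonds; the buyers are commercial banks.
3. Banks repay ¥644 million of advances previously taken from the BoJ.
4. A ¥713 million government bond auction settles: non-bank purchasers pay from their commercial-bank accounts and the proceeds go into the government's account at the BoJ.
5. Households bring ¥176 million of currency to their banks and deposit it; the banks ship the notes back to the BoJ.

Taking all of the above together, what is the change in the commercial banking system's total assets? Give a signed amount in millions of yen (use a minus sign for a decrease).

OMO purchase (from banks) ¥825 million: just an asset swap on bank balance sheets → 0.
OMO sale (to banks) ¥672 million: just an asset swap on bank balance sheets → 0.
Discount-window repayment ¥644 million: bank balance sheets shrink → −¥644M.
Government account inflow ¥713 million: bank balance sheets shrink → −¥713M.
Currency deposit ¥176 million: bank balance sheets expand → +¥176M.
Net: 0 + 0 − 644 − 713 + 176 = -¥1181 million.

-¥1181 million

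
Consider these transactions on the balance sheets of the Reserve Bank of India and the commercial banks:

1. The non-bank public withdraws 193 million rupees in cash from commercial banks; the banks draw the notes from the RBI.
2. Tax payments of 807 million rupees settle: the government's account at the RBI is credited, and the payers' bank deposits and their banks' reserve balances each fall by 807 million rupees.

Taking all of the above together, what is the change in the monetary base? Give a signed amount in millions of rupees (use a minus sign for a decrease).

-807 million

RBI balance sheet:
  Assets:      no change
  Liabilities: Bank reserves −1000M, Currency in circulation +193M, Government deposits +807M
Monetary base = currency + reserves: +193M + (−1000M) = -807 million.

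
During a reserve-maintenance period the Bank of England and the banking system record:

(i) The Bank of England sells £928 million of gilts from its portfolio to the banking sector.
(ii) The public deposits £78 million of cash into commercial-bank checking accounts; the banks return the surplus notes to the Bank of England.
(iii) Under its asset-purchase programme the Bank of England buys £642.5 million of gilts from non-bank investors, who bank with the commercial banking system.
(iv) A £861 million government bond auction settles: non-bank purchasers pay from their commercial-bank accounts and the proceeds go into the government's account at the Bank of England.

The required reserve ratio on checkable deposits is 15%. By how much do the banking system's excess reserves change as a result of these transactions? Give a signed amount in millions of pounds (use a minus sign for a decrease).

-£1047.425 million

OMO sale (to banks) £928 million: reserves −£928M, deposits 0.
Currency deposit £78 million: reserves +£78M, deposits +£78M.
Asset purchase (from non-banks) £642.5 million: reserves +£642.5M, deposits +£642.5M.
Government account inflow £861 million: reserves −£861M, deposits −£861M.
Totals: Δreserves = −£1068.5M, Δdeposits = −£140.5M.
Δrequired reserves = 15% × −£140.5M = −£21.075M.
Δexcess reserves = Δreserves − Δrequired = −£1068.5M − (−£21.075M) = -£1047.425 million.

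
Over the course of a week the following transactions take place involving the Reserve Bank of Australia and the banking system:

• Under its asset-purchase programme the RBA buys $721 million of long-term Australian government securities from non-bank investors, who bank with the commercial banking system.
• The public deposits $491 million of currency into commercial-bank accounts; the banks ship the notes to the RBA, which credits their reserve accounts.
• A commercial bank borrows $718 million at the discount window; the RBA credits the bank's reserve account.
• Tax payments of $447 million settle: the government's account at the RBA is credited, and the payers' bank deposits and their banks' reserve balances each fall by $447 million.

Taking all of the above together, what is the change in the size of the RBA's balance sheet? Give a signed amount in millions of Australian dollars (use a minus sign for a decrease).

Asset purchase (from non-banks) $721 million: an RBA asset is acquired → +$721M.
Currency deposit $491 million: only the composition of liabilities changes → 0.
Discount-window loan $718 million: an RBA asset is acquired → +$718M.
Government account inflow $447 million: only the composition of liabilities changes → 0.
Net: 721 + 0 + 718 + 0 = +$1439 million.

+$1439 million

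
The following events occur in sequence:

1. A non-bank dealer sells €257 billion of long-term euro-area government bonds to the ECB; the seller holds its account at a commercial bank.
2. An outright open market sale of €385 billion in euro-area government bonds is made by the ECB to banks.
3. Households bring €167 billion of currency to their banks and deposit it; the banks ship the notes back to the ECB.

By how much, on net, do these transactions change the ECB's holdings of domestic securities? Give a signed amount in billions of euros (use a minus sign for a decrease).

-€128 billion

ECB balance sheet:
  Assets:      Securities −€128B
  Liabilities: Bank reserves +€39B, Currency in circulation −€167B
Commercial banking system:
  Assets:      Reserves at CB +€39B, Securities +€385B
  Liabilities: Checkable deposits +€424B
So the change in the ECB's holdings of domestic securities is -€128 billion.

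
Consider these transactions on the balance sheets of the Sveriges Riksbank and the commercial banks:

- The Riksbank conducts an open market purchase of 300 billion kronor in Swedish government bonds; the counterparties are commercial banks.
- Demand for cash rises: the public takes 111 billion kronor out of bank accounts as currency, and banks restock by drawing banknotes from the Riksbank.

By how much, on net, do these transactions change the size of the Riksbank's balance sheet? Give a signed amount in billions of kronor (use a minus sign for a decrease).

Riksbank balance sheet:
  Assets:      Securities +300B
  Liabilities: Bank reserves +189B, Currency in circulation +111B
Change in total Riksbank assets = +300 billion.

+300 billion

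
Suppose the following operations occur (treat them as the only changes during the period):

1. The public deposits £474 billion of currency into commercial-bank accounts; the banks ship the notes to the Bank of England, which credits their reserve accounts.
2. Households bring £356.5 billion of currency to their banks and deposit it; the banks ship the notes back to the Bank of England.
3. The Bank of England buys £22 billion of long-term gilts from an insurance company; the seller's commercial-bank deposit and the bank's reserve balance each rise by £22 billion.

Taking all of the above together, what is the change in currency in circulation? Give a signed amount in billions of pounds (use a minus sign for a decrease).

-£830.5 billion

Bank of England balance sheet:
  Assets:      Securities +£22B
  Liabilities: Bank reserves +£852.5B, Currency in circulation −£830.5B
Commercial banking system:
  Assets:      Reserves at CB +£852.5B
  Liabilities: Checkable deposits +£852.5B
So the change in currency in circulation is -£830.5 billion.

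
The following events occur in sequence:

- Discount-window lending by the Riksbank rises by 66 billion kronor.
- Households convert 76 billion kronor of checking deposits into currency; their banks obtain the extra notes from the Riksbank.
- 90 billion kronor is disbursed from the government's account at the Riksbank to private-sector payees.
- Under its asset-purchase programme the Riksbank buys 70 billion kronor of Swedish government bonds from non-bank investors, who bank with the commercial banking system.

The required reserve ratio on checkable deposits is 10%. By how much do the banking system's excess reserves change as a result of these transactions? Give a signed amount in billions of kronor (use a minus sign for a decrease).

Discount-window loan 66 billion kronor: reserves +66B, deposits 0.
Currency withdrawal 76 billion kronor: reserves −76B, deposits −76B.
Government spending 90 billion kronor: reserves +90B, deposits +90B.
Asset purchase (from non-banks) 70 billion kronor: reserves +70B, deposits +70B.
Totals: Δreserves = +150B, Δdeposits = +84B.
Δrequired reserves = 10% × +84B = +8.4B.
Δexcess reserves = Δreserves − Δrequired = +150B − (+8.4B) = +141.6 billion.

+141.6 billion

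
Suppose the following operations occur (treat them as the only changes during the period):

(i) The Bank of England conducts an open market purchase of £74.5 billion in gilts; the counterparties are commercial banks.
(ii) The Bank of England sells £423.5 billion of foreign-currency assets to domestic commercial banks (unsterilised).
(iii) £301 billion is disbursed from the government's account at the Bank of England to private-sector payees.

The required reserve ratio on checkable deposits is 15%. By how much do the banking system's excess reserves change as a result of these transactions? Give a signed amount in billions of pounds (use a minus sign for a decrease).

OMO purchase (from banks) £74.5 billion: reserves +£74.5B, deposits 0.
FX sale £423.5 billion: reserves −£423.5B, deposits 0.
Government spending £301 billion: reserves +£301B, deposits +£301B.
Totals: Δreserves = −£48B, Δdeposits = +£301B.
Δrequired reserves = 15% × +£301B = +£45.15B.
Δexcess reserves = Δreserves − Δrequired = −£48B − (+£45.15B) = -£93.15 billion.

-£93.15 billion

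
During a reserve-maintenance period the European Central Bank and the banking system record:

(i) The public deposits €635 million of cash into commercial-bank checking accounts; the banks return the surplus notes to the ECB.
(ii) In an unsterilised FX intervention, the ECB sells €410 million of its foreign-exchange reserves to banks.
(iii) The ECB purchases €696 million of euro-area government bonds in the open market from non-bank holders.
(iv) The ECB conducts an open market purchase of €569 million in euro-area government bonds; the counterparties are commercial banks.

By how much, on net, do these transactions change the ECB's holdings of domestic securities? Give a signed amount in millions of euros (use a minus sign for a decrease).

Currency deposit €635 million: the ECB's securities portfolio is untouched → 0.
FX sale €410 million: the ECB's securities portfolio is untouched → 0.
Asset purchase (from non-banks) €696 million: securities added to the ECB's portfolio → +€696M.
OMO purchase (from banks) €569 million: securities added to the ECB's portfolio → +€569M.
Net: 0 + 0 + 696 + 569 = +€1265 million.

+€1265 million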